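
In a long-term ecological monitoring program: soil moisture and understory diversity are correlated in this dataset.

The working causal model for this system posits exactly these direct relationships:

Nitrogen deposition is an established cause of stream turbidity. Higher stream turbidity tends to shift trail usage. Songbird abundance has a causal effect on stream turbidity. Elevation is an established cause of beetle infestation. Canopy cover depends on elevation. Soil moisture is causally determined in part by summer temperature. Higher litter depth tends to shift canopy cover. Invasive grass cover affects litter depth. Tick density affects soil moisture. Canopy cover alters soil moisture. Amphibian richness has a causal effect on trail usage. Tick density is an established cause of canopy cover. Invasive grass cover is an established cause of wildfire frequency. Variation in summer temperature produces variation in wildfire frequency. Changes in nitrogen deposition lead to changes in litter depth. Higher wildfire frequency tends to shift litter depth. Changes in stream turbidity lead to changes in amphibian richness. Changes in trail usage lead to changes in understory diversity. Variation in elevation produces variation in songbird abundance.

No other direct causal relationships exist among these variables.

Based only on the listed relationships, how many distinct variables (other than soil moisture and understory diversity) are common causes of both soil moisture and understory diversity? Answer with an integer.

2

The common causes are: elevation (to soil moisture via elevation → canopy cover → soil moisture; to understory diversity via elevation → songbird abundance → stream turbidity → trail usage → understory diversity); nitrogen deposition (to soil moisture via nitrogen deposition → litter depth → canopy cover → soil moisture; to understory diversity via nitrogen deposition → stream turbidity → trail usage → understory diversity).
Every other variable lacks a causal path to at least one of soil moisture and understory diversity.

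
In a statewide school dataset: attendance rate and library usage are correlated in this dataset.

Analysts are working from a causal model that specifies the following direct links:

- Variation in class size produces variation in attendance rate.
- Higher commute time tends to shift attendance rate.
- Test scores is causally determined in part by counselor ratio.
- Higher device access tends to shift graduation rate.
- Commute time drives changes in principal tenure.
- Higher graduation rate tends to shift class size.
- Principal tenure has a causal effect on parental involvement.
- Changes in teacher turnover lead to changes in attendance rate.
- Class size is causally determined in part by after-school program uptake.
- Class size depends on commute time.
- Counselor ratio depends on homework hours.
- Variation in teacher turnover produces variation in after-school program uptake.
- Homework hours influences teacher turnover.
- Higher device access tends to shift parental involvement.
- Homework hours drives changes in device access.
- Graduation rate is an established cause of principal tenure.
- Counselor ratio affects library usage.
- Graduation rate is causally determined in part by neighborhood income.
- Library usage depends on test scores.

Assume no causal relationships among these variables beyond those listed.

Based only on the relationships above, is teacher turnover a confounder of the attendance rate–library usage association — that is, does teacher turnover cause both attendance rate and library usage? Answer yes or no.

no

Teacher turnover has no stated causal path to library usage. A confounder must cause both variables, so teacher turnover does not qualify.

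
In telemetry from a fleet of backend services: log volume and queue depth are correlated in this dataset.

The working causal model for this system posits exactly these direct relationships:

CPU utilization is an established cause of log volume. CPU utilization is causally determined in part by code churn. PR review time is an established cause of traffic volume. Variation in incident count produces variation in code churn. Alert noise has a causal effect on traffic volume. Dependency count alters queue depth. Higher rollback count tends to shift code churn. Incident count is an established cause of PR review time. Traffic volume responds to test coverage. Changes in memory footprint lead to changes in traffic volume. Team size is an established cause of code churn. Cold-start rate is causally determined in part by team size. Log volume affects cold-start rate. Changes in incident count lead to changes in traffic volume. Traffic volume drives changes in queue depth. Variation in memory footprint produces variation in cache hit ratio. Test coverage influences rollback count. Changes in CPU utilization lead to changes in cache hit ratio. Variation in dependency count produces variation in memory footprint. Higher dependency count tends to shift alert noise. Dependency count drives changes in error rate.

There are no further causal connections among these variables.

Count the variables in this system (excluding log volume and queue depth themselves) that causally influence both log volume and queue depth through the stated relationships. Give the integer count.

2

The common causes are: incident count (to log volume via incident count → code churn → CPU utilization → log volume; to queue depth via incident count → traffic volume → queue depth); test coverage (to log volume via test coverage → rollback count → code churn → CPU utilization → log volume; to queue depth via test coverage → traffic volume → queue depth).
Every other variable lacks a causal path to at least one of log volume and queue depth.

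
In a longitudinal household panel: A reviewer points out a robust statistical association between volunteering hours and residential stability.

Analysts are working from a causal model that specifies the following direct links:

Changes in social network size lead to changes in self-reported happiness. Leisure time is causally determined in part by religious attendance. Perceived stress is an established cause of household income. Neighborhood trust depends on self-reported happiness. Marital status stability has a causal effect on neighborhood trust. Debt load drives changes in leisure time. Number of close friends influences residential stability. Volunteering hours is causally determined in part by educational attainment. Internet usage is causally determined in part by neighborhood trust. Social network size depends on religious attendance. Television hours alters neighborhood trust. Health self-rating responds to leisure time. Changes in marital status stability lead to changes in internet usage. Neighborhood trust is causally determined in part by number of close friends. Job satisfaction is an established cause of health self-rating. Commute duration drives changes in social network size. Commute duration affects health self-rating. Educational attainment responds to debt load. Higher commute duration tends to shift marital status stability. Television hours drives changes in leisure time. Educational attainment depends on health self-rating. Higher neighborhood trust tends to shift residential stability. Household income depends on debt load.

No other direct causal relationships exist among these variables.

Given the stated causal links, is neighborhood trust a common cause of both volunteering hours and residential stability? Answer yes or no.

no

Neighborhood trust has no stated causal path to volunteering hours. A confounder must cause both variables, so neighborhood trust does not qualify.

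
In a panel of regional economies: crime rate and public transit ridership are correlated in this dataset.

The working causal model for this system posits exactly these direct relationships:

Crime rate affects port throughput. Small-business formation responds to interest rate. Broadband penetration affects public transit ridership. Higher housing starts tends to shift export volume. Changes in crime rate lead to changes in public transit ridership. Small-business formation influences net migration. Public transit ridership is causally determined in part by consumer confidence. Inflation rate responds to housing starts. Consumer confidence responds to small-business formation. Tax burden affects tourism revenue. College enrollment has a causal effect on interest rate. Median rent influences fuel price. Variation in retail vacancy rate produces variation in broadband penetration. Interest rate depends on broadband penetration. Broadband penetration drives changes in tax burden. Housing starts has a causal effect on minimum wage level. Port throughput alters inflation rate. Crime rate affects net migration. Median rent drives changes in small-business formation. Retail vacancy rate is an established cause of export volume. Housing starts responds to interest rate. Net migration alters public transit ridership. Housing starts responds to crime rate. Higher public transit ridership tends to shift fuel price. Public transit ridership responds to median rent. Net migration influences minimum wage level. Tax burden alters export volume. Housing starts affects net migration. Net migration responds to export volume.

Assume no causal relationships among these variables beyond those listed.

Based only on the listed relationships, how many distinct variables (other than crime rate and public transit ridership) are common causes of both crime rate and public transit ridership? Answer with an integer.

No listed variable has a causal path to both crime rate and public transit ridership, so there are no common causes.

0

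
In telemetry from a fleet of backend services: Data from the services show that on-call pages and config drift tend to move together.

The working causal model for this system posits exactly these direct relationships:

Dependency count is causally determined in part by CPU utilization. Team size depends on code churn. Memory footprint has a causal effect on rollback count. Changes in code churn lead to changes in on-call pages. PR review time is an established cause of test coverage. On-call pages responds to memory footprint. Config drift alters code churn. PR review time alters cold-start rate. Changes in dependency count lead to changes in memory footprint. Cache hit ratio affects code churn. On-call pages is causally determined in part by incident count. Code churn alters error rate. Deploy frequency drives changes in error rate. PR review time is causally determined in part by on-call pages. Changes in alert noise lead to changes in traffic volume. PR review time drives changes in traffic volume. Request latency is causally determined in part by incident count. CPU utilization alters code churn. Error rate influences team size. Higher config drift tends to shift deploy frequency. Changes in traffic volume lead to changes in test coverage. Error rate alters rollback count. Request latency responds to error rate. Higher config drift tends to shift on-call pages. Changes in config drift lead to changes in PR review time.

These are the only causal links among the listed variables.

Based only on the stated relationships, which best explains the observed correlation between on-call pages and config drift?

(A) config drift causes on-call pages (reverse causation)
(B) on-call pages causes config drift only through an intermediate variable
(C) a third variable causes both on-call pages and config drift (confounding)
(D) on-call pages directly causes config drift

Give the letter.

The stated link runs config drift → on-call pages; on-call pages has no causal path to config drift. No variable causes both, so confounding is ruled out. The correlation reflects reverse causation.

A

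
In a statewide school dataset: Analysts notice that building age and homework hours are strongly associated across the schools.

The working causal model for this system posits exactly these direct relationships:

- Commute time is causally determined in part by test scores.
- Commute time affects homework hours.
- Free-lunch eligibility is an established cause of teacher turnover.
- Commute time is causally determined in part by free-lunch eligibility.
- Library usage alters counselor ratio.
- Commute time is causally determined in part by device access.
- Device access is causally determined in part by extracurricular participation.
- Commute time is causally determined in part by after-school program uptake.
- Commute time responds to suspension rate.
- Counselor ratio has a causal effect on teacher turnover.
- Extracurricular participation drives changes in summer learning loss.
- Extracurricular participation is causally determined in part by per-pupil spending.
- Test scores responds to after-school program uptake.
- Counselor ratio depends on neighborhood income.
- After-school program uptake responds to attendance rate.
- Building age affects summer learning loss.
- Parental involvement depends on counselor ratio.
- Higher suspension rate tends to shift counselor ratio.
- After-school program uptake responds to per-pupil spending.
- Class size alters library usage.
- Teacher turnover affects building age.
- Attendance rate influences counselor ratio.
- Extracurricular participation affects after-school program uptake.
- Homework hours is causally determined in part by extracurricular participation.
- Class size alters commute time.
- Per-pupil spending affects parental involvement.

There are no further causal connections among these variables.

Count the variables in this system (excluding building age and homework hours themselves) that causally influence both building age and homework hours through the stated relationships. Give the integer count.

4

The common causes are: attendance rate (to building age via attendance rate → counselor ratio → teacher turnover → building age; to homework hours via attendance rate → after-school program uptake → commute time → homework hours); class size (to building age via class size → library usage → counselor ratio → teacher turnover → building age; to homework hours via class size → commute time → homework hours); free-lunch eligibility (to building age via free-lunch eligibility → teacher turnover → building age; to homework hours via free-lunch eligibility → commute time → homework hours); suspension rate (to building age via suspension rate → counselor ratio → teacher turnover → building age; to homework hours via suspension rate → commute time → homework hours).
Every other variable lacks a causal path to at least one of building age and homework hours.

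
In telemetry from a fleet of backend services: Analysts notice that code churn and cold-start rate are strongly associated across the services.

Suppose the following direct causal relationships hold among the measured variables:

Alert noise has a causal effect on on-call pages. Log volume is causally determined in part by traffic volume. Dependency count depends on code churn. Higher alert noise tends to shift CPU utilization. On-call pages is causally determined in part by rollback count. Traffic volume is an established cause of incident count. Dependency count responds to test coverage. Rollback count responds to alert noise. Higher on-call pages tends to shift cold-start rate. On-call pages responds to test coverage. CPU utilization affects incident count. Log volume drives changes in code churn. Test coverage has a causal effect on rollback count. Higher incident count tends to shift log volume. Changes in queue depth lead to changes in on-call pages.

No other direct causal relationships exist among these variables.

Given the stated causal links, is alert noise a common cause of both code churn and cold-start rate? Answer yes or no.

Alert noise has a causal path to code churn (alert noise → CPU utilization → incident count → log volume → code churn) and to cold-start rate (alert noise → on-call pages → cold-start rate), so it is a common cause of both — a confounder.

yes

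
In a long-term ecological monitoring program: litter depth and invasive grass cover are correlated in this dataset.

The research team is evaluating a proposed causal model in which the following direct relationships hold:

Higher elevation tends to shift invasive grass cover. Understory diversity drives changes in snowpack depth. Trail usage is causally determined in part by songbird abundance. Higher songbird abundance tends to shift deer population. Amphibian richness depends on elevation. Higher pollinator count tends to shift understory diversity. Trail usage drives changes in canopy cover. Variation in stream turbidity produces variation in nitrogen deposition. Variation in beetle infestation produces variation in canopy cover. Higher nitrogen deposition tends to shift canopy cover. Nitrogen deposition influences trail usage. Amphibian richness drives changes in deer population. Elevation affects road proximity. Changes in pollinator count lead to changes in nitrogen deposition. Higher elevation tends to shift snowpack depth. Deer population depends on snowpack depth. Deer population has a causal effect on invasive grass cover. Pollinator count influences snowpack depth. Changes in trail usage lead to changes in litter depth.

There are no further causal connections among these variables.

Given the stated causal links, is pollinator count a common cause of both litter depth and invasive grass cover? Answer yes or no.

yes

Pollinator count has a causal path to litter depth (pollinator count → nitrogen deposition → trail usage → litter depth) and to invasive grass cover (pollinator count → snowpack depth → deer population → invasive grass cover), so it is a common cause of both — a confounder.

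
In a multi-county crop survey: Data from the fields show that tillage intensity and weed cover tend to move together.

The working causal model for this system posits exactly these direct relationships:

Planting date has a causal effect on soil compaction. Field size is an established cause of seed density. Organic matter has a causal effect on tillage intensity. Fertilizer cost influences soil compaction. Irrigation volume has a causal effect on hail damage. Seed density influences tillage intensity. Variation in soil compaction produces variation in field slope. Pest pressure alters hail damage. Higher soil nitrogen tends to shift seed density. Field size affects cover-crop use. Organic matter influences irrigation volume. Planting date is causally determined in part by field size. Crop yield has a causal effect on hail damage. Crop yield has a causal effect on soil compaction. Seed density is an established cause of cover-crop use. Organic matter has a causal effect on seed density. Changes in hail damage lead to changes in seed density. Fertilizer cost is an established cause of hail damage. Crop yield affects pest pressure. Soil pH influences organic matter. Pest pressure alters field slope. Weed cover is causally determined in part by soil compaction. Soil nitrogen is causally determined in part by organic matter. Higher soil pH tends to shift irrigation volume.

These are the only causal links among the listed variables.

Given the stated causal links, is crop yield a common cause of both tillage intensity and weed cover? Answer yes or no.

Crop yield has a causal path to tillage intensity (crop yield → hail damage → seed density → tillage intensity) and to weed cover (crop yield → soil compaction → weed cover), so it is a common cause of both — a confounder.

yes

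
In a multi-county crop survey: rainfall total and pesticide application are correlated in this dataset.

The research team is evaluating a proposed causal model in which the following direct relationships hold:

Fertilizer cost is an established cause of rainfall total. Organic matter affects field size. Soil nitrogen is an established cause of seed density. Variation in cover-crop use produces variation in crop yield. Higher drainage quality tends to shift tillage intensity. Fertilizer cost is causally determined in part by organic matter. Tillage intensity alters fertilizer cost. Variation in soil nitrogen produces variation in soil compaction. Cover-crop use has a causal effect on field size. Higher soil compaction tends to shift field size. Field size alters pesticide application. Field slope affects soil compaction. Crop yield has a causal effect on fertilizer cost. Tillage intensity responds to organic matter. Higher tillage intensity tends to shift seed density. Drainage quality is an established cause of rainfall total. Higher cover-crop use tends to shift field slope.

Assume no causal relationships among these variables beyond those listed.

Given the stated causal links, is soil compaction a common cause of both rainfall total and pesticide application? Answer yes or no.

no

Soil compaction has no stated causal path to rainfall total. A confounder must cause both variables, so soil compaction does not qualify.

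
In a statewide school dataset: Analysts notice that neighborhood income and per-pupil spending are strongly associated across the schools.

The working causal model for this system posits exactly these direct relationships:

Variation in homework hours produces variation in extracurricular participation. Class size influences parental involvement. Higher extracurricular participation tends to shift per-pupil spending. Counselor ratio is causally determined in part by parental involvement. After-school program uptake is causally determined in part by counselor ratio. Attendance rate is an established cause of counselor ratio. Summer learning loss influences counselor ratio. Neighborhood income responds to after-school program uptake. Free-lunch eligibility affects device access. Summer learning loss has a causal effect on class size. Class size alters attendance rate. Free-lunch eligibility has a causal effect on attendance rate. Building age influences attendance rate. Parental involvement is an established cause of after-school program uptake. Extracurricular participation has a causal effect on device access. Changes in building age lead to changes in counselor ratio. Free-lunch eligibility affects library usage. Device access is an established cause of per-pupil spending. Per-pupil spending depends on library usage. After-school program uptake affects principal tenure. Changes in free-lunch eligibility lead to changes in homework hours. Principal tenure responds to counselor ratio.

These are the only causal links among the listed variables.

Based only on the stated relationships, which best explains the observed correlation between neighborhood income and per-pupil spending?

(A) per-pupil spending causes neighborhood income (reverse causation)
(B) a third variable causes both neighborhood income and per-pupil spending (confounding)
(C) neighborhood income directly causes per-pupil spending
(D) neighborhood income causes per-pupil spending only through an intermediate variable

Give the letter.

Free-lunch eligibility causes neighborhood income (free-lunch eligibility → attendance rate → counselor ratio → after-school program uptake → neighborhood income) and per-pupil spending (free-lunch eligibility → device access → per-pupil spending) — a common cause creating the correlation.
There is no stated path from neighborhood income to per-pupil spending or from per-pupil spending to neighborhood income, so neither direct nor reverse causation applies.

B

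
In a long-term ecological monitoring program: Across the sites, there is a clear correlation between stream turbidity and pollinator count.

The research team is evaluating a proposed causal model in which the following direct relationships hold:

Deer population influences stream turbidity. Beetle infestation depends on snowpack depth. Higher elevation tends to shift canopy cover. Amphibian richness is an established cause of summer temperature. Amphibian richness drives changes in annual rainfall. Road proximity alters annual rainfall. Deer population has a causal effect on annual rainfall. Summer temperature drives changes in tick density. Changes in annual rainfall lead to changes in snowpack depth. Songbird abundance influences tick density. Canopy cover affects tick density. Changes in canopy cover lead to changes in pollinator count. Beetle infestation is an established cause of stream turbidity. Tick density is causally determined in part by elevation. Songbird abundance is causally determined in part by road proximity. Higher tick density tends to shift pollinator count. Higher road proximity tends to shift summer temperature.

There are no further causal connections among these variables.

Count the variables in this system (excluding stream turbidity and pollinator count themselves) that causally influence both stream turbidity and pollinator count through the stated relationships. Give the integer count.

The common causes are: amphibian richness (to stream turbidity via amphibian richness → annual rainfall → snowpack depth → beetle infestation → stream turbidity; to pollinator count via amphibian richness → summer temperature → tick density → pollinator count); road proximity (to stream turbidity via road proximity → annual rainfall → snowpack depth → beetle infestation → stream turbidity; to pollinator count via road proximity → summer temperature → tick density → pollinator count).
Every other variable lacks a causal path to at least one of stream turbidity and pollinator count.

2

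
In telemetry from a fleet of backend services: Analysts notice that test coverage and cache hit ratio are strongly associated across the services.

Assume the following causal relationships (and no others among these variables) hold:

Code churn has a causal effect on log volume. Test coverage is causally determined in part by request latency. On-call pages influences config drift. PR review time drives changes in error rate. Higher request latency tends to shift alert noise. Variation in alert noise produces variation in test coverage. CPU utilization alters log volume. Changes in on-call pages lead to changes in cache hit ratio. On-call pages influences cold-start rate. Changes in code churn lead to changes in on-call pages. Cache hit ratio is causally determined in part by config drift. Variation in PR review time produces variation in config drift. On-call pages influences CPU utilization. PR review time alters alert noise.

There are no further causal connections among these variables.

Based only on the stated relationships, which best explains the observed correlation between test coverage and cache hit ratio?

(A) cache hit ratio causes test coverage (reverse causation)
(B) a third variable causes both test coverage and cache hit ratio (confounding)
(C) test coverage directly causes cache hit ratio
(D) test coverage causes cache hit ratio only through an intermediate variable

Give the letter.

B

PR review time causes test coverage (PR review time → alert noise → test coverage) and cache hit ratio (PR review time → config drift → cache hit ratio) — a common cause creating the correlation.
There is no stated path from test coverage to cache hit ratio or from cache hit ratio to test coverage, so neither direct nor reverse causation applies.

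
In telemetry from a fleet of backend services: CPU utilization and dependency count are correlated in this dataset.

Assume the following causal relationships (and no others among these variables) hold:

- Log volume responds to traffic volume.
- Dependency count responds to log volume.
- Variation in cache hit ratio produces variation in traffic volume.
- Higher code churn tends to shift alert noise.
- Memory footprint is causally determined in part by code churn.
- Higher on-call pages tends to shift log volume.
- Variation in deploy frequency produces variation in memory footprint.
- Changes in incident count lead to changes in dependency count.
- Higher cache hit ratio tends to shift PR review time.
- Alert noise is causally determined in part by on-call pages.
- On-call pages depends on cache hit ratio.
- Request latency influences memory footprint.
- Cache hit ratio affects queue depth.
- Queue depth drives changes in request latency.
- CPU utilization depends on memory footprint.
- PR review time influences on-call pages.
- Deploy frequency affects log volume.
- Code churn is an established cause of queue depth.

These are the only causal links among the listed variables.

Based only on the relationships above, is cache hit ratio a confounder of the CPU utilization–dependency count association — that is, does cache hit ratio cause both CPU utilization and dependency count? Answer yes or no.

yes

Cache hit ratio has a causal path to CPU utilization (cache hit ratio → queue depth → request latency → memory footprint → CPU utilization) and to dependency count (cache hit ratio → traffic volume → log volume → dependency count), so it is a common cause of both — a confounder.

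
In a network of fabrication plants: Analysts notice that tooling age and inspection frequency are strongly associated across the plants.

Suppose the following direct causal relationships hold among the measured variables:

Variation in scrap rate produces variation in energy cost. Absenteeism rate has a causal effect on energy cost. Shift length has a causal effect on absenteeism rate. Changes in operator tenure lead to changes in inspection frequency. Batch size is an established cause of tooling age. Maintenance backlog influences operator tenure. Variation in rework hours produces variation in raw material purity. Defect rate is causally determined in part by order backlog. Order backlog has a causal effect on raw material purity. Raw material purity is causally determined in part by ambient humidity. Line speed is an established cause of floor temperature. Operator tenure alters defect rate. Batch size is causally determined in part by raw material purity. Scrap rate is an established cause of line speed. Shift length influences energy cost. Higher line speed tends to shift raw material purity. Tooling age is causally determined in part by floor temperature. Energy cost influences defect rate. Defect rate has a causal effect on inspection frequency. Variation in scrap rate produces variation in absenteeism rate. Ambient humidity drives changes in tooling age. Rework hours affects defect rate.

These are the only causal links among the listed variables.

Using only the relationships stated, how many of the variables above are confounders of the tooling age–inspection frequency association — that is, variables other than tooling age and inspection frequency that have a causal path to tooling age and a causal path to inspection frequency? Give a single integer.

3

The common causes are: order backlog (to tooling age via order backlog → raw material purity → batch size → tooling age; to inspection frequency via order backlog → defect rate → inspection frequency); rework hours (to tooling age via rework hours → raw material purity → batch size → tooling age; to inspection frequency via rework hours → defect rate → inspection frequency); scrap rate (to tooling age via scrap rate → line speed → floor temperature → tooling age; to inspection frequency via scrap rate → energy cost → defect rate → inspection frequency).
Every other variable lacks a causal path to at least one of tooling age and inspection frequency.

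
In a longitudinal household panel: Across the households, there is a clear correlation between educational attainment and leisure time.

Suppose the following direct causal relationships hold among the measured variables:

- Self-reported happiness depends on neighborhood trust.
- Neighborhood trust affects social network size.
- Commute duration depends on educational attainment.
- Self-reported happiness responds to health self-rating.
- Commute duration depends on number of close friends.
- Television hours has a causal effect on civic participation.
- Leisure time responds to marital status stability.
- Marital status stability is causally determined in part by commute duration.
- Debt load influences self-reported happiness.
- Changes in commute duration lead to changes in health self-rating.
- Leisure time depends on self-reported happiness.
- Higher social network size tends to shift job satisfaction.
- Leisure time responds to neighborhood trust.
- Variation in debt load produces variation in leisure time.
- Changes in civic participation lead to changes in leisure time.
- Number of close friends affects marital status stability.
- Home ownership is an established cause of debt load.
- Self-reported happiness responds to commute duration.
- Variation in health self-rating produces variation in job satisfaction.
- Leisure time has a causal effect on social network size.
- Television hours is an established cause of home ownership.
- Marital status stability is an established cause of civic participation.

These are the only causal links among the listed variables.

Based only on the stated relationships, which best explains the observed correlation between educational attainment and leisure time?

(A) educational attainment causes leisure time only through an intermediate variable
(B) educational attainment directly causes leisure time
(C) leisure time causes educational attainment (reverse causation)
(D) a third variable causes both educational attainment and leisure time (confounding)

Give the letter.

A

Educational attainment reaches leisure time through educational attainment → commute duration → self-reported happiness → leisure time — an indirect causal chain with no direct educational attainment → leisure time link. No variable causes both educational attainment and leisure time, so confounding is ruled out; the effect is mediated.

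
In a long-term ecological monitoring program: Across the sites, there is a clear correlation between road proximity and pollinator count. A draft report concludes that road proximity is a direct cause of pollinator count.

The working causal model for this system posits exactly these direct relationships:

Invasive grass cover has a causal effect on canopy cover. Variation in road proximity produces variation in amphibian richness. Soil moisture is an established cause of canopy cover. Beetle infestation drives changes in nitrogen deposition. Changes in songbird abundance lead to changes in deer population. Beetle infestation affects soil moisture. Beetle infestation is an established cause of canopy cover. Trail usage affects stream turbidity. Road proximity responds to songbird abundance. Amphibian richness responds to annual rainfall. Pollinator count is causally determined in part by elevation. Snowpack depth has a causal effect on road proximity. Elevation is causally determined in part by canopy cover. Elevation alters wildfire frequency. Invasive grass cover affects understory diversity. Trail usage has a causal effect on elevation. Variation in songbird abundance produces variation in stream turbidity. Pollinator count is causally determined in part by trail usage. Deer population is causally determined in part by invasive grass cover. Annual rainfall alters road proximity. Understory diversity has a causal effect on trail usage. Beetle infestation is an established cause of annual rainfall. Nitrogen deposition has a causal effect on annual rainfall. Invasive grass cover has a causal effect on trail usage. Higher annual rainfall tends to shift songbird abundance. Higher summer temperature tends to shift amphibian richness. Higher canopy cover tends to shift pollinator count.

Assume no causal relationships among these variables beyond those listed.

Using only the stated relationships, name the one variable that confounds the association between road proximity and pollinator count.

Beetle infestation has a causal path to road proximity (beetle infestation → annual rainfall → road proximity) and a separate causal path to pollinator count (beetle infestation → canopy cover → pollinator count), so it is a common cause of both.
No stated relationship gives road proximity a causal route to pollinator count, so the correlation is explained by the shared upstream cause rather than a direct effect.

beetle infestation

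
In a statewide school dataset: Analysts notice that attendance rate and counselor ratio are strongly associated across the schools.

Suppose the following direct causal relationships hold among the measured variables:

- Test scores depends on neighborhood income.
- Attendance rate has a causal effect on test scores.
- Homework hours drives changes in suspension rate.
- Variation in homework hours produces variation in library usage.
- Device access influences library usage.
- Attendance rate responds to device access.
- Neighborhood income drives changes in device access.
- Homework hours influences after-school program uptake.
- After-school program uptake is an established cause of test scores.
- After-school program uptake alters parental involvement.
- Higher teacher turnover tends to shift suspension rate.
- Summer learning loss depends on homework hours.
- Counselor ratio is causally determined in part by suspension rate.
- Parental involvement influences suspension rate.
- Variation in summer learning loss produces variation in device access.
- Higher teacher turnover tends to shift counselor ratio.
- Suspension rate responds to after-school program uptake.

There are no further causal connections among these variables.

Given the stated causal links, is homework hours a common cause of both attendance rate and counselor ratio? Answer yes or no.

Homework hours has a causal path to attendance rate (homework hours → summer learning loss → device access → attendance rate) and to counselor ratio (homework hours → suspension rate → counselor ratio), so it is a common cause of both — a confounder.

yes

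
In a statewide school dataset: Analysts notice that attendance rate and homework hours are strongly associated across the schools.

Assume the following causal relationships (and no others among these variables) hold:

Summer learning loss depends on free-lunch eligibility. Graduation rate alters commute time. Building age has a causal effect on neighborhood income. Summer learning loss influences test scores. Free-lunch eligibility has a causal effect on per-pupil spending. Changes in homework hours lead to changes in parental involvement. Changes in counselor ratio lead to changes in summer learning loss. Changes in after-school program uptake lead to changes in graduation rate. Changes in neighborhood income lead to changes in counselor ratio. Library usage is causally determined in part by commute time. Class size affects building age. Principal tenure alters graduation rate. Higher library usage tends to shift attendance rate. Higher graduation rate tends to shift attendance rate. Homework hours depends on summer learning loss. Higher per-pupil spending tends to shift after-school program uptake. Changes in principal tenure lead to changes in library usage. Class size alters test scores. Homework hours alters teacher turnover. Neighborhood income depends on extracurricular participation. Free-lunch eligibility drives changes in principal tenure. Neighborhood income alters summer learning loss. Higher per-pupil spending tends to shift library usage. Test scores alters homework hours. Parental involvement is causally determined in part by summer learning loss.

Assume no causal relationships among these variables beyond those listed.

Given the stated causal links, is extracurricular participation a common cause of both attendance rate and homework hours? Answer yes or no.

Extracurricular participation has no stated causal path to attendance rate. A confounder must cause both variables, so extracurricular participation does not qualify.

no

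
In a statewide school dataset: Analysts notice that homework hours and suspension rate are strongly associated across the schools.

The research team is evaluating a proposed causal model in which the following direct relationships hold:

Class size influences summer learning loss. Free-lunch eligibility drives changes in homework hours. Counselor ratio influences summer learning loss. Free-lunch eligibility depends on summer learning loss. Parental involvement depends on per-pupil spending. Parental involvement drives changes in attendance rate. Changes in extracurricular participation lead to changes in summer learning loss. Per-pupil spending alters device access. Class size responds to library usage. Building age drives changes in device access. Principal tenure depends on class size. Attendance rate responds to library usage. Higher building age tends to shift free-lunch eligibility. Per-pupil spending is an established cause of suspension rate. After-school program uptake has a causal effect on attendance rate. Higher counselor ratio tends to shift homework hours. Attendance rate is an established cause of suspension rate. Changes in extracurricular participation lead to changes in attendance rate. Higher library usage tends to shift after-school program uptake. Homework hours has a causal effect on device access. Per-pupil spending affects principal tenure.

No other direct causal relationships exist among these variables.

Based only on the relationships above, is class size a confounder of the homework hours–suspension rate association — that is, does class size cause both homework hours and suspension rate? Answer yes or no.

Class size has no stated causal path to suspension rate. A confounder must cause both variables, so class size does not qualify.

no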